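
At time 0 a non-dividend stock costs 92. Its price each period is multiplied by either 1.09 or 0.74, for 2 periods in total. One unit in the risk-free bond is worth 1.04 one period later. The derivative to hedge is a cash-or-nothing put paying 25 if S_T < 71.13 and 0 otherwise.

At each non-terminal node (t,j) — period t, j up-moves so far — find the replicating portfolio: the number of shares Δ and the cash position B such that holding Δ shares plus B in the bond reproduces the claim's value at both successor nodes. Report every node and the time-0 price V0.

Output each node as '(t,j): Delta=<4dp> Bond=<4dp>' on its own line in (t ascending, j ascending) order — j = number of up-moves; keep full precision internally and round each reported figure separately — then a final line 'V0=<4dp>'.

Since d<R<u, set p* = (R−d)/(u−d) = 0.8571; price each node as the discounted p*-expectation of its children.
Terminal values V(2,·): V(2,0)=25.0000, V(2,1)=0.0000, V(2,2)=0.0000
(1,0): S=68.0800. Δ = (V_up−V_dn)/(S_up−S_dn) = (0.0000−25.0000)/(74.2072−50.3792) = -1.0492. V = [p*·0.0000 + (1−p*)·25.0000]/1.04 = 3.4341. B = V − Δ·S = 74.8626.
(1,1): S=100.2800. Δ = (V_up−V_dn)/(S_up−S_dn) = (0.0000−0.0000)/(109.3052−74.2072) = 0.0000. V = [p*·0.0000 + (1−p*)·0.0000]/1.04 = 0.0000. B = V − Δ·S = 0.0000.
(0,0): S=92.0000. Δ = (V_up−V_dn)/(S_up−S_dn) = (0.0000−3.4341)/(100.2800−68.0800) = -0.1066. V = [p*·0.0000 + (1−p*)·3.4341]/1.04 = 0.4717. B = V − Δ·S = 10.2833.
Check: Δ(0,0)·S0 + B(0,0) = 0.4717 = V0.

(0,0): Delta=-0.1066 Bond=10.2833
(1,0): Delta=-1.0492 Bond=74.8626
(1,1): Delta=0.0000 Bond=0.0000
V0=0.4717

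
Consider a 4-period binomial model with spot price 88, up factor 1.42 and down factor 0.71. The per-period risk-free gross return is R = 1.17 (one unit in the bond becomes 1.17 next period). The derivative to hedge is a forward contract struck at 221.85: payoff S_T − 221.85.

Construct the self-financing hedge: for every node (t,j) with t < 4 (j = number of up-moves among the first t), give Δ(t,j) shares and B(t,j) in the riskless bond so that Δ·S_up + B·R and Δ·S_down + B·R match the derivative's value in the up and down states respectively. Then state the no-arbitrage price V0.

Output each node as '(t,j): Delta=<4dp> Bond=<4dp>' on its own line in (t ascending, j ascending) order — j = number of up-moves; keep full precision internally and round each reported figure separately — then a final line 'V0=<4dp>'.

Risk-neutral probability p* = (R−d)/(u−d) = (1.17−0.71)/(1.42−0.71) = 0.6479.
At expiry t=4: V(4,0)=-199.4877, V(4,1)=-177.1254, V(4,2)=-132.4009, V(4,3)=-42.9518, V(4,4)=135.9465
  t=3,j=0: stock 31.4962 → up 44.7246 (V=-177.1254), down 22.3623 (V=-199.4877). Price -158.1192; hedge Δ=1.0000, bond B=-189.6154.
  t=3,j=1: stock 62.9923 → up 89.4491 (V=-132.4009), down 44.7246 (V=-177.1254). Price -126.6230; hedge Δ=1.0000, bond B=-189.6154.
  t=3,j=2: stock 125.9847 → up 178.8982 (V=-42.9518), down 89.4491 (V=-132.4009). Price -63.6307; hedge Δ=1.0000, bond B=-189.6154.
  t=3,j=3: stock 251.9693 → up 357.7965 (V=135.9465), down 178.8982 (V=-42.9518). Price 62.3540; hedge Δ=1.0000, bond B=-189.6154.
  t=2,j=0: stock 44.3608 → up 62.9923 (V=-126.6230), down 31.4962 (V=-158.1192). Price -117.7036; hedge Δ=1.0000, bond B=-162.0644.
  t=2,j=1: stock 88.7216 → up 125.9847 (V=-63.6307), down 62.9923 (V=-126.6230). Price -73.3428; hedge Δ=1.0000, bond B=-162.0644.
  t=2,j=2: stock 177.4432 → up 251.9693 (V=62.3540), down 125.9847 (V=-63.6307). Price 15.3788; hedge Δ=1.0000, bond B=-162.0644.
  t=1,j=0: stock 62.4800 → up 88.7216 (V=-73.3428), down 44.3608 (V=-117.7036). Price -76.0366; hedge Δ=1.0000, bond B=-138.5166.
  t=1,j=1: stock 124.9600 → up 177.4432 (V=15.3788), down 88.7216 (V=-73.3428). Price -13.5566; hedge Δ=1.0000, bond B=-138.5166.
  t=0,j=0: stock 88.0000 → up 124.9600 (V=-13.5566), down 62.4800 (V=-76.0366). Price -30.3903; hedge Δ=1.0000, bond B=-118.3903.
Check: Δ(0,0)·S0 + B(0,0) = -30.3903 = V0.

(0,0): Delta=1.0000 Bond=-118.3903
(1,0): Delta=1.0000 Bond=-138.5166
(1,1): Delta=1.0000 Bond=-138.5166
(2,0): Delta=1.0000 Bond=-162.0644
(2,1): Delta=1.0000 Bond=-162.0644
(2,2): Delta=1.0000 Bond=-162.0644
(3,0): Delta=1.0000 Bond=-189.6154
(3,1): Delta=1.0000 Bond=-189.6154
(3,2): Delta=1.0000 Bond=-189.6154
(3,3): Delta=1.0000 Bond=-189.6154
V0=-30.3903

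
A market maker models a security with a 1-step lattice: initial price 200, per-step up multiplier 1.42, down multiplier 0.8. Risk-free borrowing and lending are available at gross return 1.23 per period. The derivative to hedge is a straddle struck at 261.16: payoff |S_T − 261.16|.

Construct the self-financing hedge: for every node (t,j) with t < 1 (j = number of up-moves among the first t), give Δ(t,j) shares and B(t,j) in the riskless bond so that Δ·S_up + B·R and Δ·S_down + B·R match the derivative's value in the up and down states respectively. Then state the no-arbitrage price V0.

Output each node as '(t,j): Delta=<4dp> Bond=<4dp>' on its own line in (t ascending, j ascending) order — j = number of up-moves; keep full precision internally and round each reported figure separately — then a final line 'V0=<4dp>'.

(0,0): Delta=-0.6316 Bond=164.4049
V0=38.0823

Since d<R<u, set p* = (R−d)/(u−d) = 0.6935; price each node as the discounted p*-expectation of its children.
At expiry t=1: V(1,0)=101.1600, V(1,1)=22.8400
  t=0,j=0: stock 200.0000 → up 284.0000 (V=22.8400), down 160.0000 (V=101.1600). Price 38.0823; hedge Δ=-0.6316, bond B=164.4049.
The time-0 hedge costs 38.0823, which is the no-arbitrage price.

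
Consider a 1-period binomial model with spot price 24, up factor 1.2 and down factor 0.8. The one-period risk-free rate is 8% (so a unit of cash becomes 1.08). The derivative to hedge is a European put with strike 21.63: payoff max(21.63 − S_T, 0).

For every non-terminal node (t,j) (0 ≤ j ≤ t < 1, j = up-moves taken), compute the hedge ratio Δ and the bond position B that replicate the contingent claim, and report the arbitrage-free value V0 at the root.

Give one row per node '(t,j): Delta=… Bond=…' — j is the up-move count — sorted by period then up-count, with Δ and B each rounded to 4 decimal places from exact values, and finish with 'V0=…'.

(0,0): Delta=-0.2531 Bond=6.7500
V0=0.6750

Since d<R<u, set p* = (R−d)/(u−d) = 0.7000; price each node as the discounted p*-expectation of its children.
Terminal values V(1,·): V(1,0)=2.4300, V(1,1)=0.0000
(0,0): S=24.0000. Δ = (V_up−V_dn)/(S_up−S_dn) = (0.0000−2.4300)/(28.8000−19.2000) = -0.2531. V = [p*·0.0000 + (1−p*)·2.4300]/1.08 = 0.6750. B = V − Δ·S = 6.7500.
The time-0 hedge costs 0.6750, which is the no-arbitrage price.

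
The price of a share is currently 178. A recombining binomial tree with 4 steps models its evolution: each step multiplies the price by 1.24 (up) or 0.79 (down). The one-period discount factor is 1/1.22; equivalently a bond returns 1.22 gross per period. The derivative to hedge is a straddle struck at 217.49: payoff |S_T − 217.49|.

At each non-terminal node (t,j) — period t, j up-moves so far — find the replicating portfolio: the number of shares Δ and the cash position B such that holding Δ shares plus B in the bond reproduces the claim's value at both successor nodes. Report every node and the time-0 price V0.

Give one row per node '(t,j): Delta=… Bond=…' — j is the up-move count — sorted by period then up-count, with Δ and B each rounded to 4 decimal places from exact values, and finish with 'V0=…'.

(0,0): Delta=0.9170 Bond=-82.9084
(1,0): Delta=-0.0185 Bond=30.4027
(1,1): Delta=0.9447 Bond=-107.2669
(2,0): Delta=-1.0000 Bond=146.1234
(2,1): Delta=0.0106 Bond=32.0200
(2,2): Delta=0.9724 Bond=-138.4417
(3,0): Delta=-1.0000 Bond=178.2705
(3,1): Delta=-1.0000 Bond=178.2705
(3,2): Delta=0.0405 Bond=32.5897
(3,3): Delta=1.0000 Bond=-178.2705
V0=80.3147

No-arbitrage ⇒ martingale measure with p* = (R−d)/(u−d) = 0.9556.
Terminal values V(4,·): V(4,0)=148.1589, V(4,1)=108.6664, V(4,2)=46.6783, V(4,3)=50.6195, V(4,4)=203.3400
(3,0): S=87.7609. Δ = (V_up−V_dn)/(S_up−S_dn) = (108.6664−148.1589)/(108.8236−69.3311) = -1.0000. V = [p*·108.6664 + (1−p*)·148.1589]/1.22 = 90.5095. B = V − Δ·S = 178.2705.
(3,1): S=137.7514. Δ = (V_up−V_dn)/(S_up−S_dn) = (46.6783−108.6664)/(170.8117−108.8236) = -1.0000. V = [p*·46.6783 + (1−p*)·108.6664]/1.22 = 40.5191. B = V − Δ·S = 178.2705.
(3,2): S=216.2173. Δ = (V_up−V_dn)/(S_up−S_dn) = (50.6195−46.6783)/(268.1095−170.8117) = 0.0405. V = [p*·50.6195 + (1−p*)·46.6783]/1.22 = 41.3478. B = V − Δ·S = 32.5897.
(3,3): S=339.3791. Δ = (V_up−V_dn)/(S_up−S_dn) = (203.3400−50.6195)/(420.8300−268.1095) = 1.0000. V = [p*·203.3400 + (1−p*)·50.6195]/1.22 = 161.1086. B = V − Δ·S = -178.2705.
(2,0): S=111.0898. Δ = (V_up−V_dn)/(S_up−S_dn) = (40.5191−90.5095)/(137.7514−87.7609) = -1.0000. V = [p*·40.5191 + (1−p*)·90.5095]/1.22 = 35.0336. B = V − Δ·S = 146.1234.
(2,1): S=174.3688. Δ = (V_up−V_dn)/(S_up−S_dn) = (41.3478−40.5191)/(216.2173−137.7514) = 0.0106. V = [p*·41.3478 + (1−p*)·40.5191]/1.22 = 33.8614. B = V − Δ·S = 32.0200.
(2,2): S=273.6928. Δ = (V_up−V_dn)/(S_up−S_dn) = (161.1086−41.3478)/(339.3791−216.2173) = 0.9724. V = [p*·161.1086 + (1−p*)·41.3478]/1.22 = 127.6933. B = V − Δ·S = -138.4417.
(1,0): S=140.6200. Δ = (V_up−V_dn)/(S_up−S_dn) = (33.8614−35.0336)/(174.3688−111.0898) = -0.0185. V = [p*·33.8614 + (1−p*)·35.0336]/1.22 = 27.7980. B = V − Δ·S = 30.4027.
(1,1): S=220.7200. Δ = (V_up−V_dn)/(S_up−S_dn) = (127.6933−33.8614)/(273.6928−174.3688) = 0.9447. V = [p*·127.6933 + (1−p*)·33.8614]/1.22 = 101.2484. B = V − Δ·S = -107.2669.
(0,0): S=178.0000. Δ = (V_up−V_dn)/(S_up−S_dn) = (101.2484−27.7980)/(220.7200−140.6200) = 0.9170. V = [p*·101.2484 + (1−p*)·27.7980]/1.22 = 80.3147. B = V − Δ·S = -82.9084.
The time-0 hedge costs 80.3147, which is the no-arbitrage price.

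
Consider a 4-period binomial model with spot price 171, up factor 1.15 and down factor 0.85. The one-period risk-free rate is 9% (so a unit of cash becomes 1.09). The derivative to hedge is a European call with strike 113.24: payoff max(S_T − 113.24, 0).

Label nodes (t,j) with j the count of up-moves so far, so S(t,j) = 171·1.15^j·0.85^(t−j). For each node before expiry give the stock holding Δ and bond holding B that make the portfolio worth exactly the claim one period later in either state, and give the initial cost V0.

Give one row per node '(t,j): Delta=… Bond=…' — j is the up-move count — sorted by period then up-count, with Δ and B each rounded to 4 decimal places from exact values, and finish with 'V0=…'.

Since d<R<u, set p* = (R−d)/(u−d) = 0.8000; price each node as the discounted p*-expectation of its children.
Terminal values V(4,·): V(4,0)=0.0000, V(4,1)=7.5277, V(4,2)=50.1516, V(4,3)=107.8192, V(4,4)=185.8401
Node (3,0) S=105.0154: V=(p*·7.5277+(1−p*)·0.0000)/1.09=5.5249; Δ=(7.5277−0.0000)/(120.7677−89.2631)=0.2389; B=V−Δ·S=-19.5674
Node (3,1) S=142.0796: V=(p*·50.1516+(1−p*)·7.5277)/1.09=38.1897; Δ=(50.1516−7.5277)/(163.3916−120.7677)=1.0000; B=V−Δ·S=-103.8899
Node (3,2) S=192.2254: V=(p*·107.8192+(1−p*)·50.1516)/1.09=88.3355; Δ=(107.8192−50.1516)/(221.0592−163.3916)=1.0000; B=V−Δ·S=-103.8899
Node (3,3) S=260.0696: V=(p*·185.8401+(1−p*)·107.8192)/1.09=156.1797; Δ=(185.8401−107.8192)/(299.0801−221.0592)=1.0000; B=V−Δ·S=-103.8899
Node (2,0) S=123.5475: V=(p*·38.1897+(1−p*)·5.5249)/1.09=29.0429; Δ=(38.1897−5.5249)/(142.0796−105.0154)=0.8813; B=V−Δ·S=-79.8398
Node (2,1) S=167.1525: V=(p*·88.3355+(1−p*)·38.1897)/1.09=71.8407; Δ=(88.3355−38.1897)/(192.2254−142.0796)=1.0000; B=V−Δ·S=-95.3118
Node (2,2) S=226.1475: V=(p*·156.1797+(1−p*)·88.3355)/1.09=130.8357; Δ=(156.1797−88.3355)/(260.0696−192.2254)=1.0000; B=V−Δ·S=-95.3118
Node (1,0) S=145.3500: V=(p*·71.8407+(1−p*)·29.0429)/1.09=58.0561; Δ=(71.8407−29.0429)/(167.1525−123.5475)=0.9815; B=V−Δ·S=-84.6032
Node (1,1) S=196.6500: V=(p*·130.8357+(1−p*)·71.8407)/1.09=109.2079; Δ=(130.8357−71.8407)/(226.1475−167.1525)=1.0000; B=V−Δ·S=-87.4421
Node (0,0) S=171.0000: V=(p*·109.2079+(1−p*)·58.0561)/1.09=90.8051; Δ=(109.2079−58.0561)/(196.6500−145.3500)=0.9971; B=V−Δ·S=-79.7012
Self-financing check: at every node Δ·S+B equals the discounted successor values.

(0,0): Delta=0.9971 Bond=-79.7012
(1,0): Delta=0.9815 Bond=-84.6032
(1,1): Delta=1.0000 Bond=-87.4421
(2,0): Delta=0.8813 Bond=-79.8398
(2,1): Delta=1.0000 Bond=-95.3118
(2,2): Delta=1.0000 Bond=-95.3118
(3,0): Delta=0.2389 Bond=-19.5674
(3,1): Delta=1.0000 Bond=-103.8899
(3,2): Delta=1.0000 Bond=-103.8899
(3,3): Delta=1.0000 Bond=-103.8899
V0=90.8051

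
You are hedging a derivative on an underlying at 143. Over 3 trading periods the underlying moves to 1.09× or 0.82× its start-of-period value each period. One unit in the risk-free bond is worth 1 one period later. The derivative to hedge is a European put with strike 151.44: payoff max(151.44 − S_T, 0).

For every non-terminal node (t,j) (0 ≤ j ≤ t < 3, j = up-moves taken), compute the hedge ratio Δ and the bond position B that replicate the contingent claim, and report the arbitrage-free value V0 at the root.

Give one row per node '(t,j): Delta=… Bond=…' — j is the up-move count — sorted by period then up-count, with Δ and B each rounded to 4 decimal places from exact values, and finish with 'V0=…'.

(0,0): Delta=-0.6115 Bond=105.8856
(1,0): Delta=-1.0000 Bond=151.4400
(1,1): Delta=-0.4654 Bond=83.1084
(2,0): Delta=-1.0000 Bond=151.4400
(2,1): Delta=-1.0000 Bond=151.4400
(2,2): Delta=-0.2643 Bond=48.9426
V0=18.4397

The replicating-portfolio and risk-neutral prices coincide; use p* = (1−0.82)/(1.09−0.82) = 0.6667 for the latter.
Terminal payoffs: V(3,0)=72.5944, V(3,1)=46.6330, V(3,2)=12.1234, V(3,3)=0.0000
  t=2,j=0: stock 96.1532 → up 104.8070 (V=46.6330), down 78.8456 (V=72.5944). Price 55.2868; hedge Δ=-1.0000, bond B=151.4400.
  t=2,j=1: stock 127.8134 → up 139.3166 (V=12.1234), down 104.8070 (V=46.6330). Price 23.6266; hedge Δ=-1.0000, bond B=151.4400.
  t=2,j=2: stock 169.8983 → up 185.1891 (V=0.0000), down 139.3166 (V=12.1234). Price 4.0411; hedge Δ=-0.2643, bond B=48.9426.
  t=1,j=0: stock 117.2600 → up 127.8134 (V=23.6266), down 96.1532 (V=55.2868). Price 34.1800; hedge Δ=-1.0000, bond B=151.4400.
  t=1,j=1: stock 155.8700 → up 169.8983 (V=4.0411), down 127.8134 (V=23.6266). Price 10.5696; hedge Δ=-0.4654, bond B=83.1084.
  t=0,j=0: stock 143.0000 → up 155.8700 (V=10.5696), down 117.2600 (V=34.1800). Price 18.4397; hedge Δ=-0.6115, bond B=105.8856.
Check: Δ(0,0)·S0 + B(0,0) = 18.4397 = V0.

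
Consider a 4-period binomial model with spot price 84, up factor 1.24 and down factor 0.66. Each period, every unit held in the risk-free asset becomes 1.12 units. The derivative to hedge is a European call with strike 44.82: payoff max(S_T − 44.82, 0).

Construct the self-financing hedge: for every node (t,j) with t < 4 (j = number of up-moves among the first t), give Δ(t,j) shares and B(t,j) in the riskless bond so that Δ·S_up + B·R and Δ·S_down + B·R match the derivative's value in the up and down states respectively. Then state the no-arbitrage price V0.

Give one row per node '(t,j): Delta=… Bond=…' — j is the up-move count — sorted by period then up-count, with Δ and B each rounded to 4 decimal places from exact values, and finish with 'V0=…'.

Since d<R<u, set p* = (R−d)/(u−d) = 0.7931; price each node as the discounted p*-expectation of its children.
Terminal values V(4,·): V(4,0)=0.0000, V(4,1)=0.0000, V(4,2)=11.4414, V(4,3)=60.8832, V(4,4)=153.7740
  t=3,j=0: stock 24.1497 → up 29.9456 (V=0.0000), down 15.9388 (V=0.0000). Price 0.0000; hedge Δ=0.0000, bond B=0.0000.
  t=3,j=1: stock 45.3721 → up 56.2614 (V=11.4414), down 29.9456 (V=0.0000). Price 8.1020; hedge Δ=0.4348, bond B=-11.6246.
  t=3,j=2: stock 85.2445 → up 105.7032 (V=60.8832), down 56.2614 (V=11.4414). Price 45.2267; hedge Δ=1.0000, bond B=-40.0179.
  t=3,j=3: stock 160.1564 → up 198.5940 (V=153.7740), down 105.7032 (V=60.8832). Price 120.1386; hedge Δ=1.0000, bond B=-40.0179.
  t=2,j=0: stock 36.5904 → up 45.3721 (V=8.1020), down 24.1497 (V=0.0000). Price 5.7372; hedge Δ=0.3818, bond B=-8.2317.
  t=2,j=1: stock 68.7456 → up 85.2445 (V=45.2267), down 45.3721 (V=8.1020). Price 33.5230; hedge Δ=0.9311, bond B=-30.4852.
  t=2,j=2: stock 129.1584 → up 160.1564 (V=120.1386), down 85.2445 (V=45.2267). Price 93.4282; hedge Δ=1.0000, bond B=-35.7302.
  t=1,j=0: stock 55.4400 → up 68.7456 (V=33.5230), down 36.5904 (V=5.7372). Price 24.7984; hedge Δ=0.8641, bond B=-23.1080.
  t=1,j=1: stock 104.1600 → up 129.1584 (V=93.4282), down 68.7456 (V=33.5230). Price 72.3518; hedge Δ=0.9916, bond B=-30.9331.
  t=0,j=0: stock 84.0000 → up 104.1600 (V=72.3518), down 55.4400 (V=24.7984). Price 55.8153; hedge Δ=0.9761, bond B=-26.1733.
Root portfolio cost Δ·84+B reproduces V0=55.8153.

(0,0): Delta=0.9761 Bond=-26.1733
(1,0): Delta=0.8641 Bond=-23.1080
(1,1): Delta=0.9916 Bond=-30.9331
(2,0): Delta=0.3818 Bond=-8.2317
(2,1): Delta=0.9311 Bond=-30.4852
(2,2): Delta=1.0000 Bond=-35.7302
(3,0): Delta=0.0000 Bond=0.0000
(3,1): Delta=0.4348 Bond=-11.6246
(3,2): Delta=1.0000 Bond=-40.0179
(3,3): Delta=1.0000 Bond=-40.0179
V0=55.8153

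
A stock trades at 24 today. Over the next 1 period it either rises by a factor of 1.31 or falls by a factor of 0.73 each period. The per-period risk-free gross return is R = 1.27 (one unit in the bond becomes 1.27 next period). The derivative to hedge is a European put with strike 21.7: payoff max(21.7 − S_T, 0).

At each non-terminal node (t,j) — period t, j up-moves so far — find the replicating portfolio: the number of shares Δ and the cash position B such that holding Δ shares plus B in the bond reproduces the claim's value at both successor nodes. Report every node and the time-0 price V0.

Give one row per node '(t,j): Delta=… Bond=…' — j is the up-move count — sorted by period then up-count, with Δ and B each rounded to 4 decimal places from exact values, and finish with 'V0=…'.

(0,0): Delta=-0.3003 Bond=7.4339
V0=0.2270

No-arbitrage ⇒ martingale measure with p* = (R−d)/(u−d) = 0.9310.
Terminal values V(1,·): V(1,0)=4.1800, V(1,1)=0.0000
(0,0): S=24.0000. Δ = (V_up−V_dn)/(S_up−S_dn) = (0.0000−4.1800)/(31.4400−17.5200) = -0.3003. V = [p*·0.0000 + (1−p*)·4.1800]/1.27 = 0.2270. B = V − Δ·S = 7.4339.
Self-financing check: at every node Δ·S+B equals the discounted successor values.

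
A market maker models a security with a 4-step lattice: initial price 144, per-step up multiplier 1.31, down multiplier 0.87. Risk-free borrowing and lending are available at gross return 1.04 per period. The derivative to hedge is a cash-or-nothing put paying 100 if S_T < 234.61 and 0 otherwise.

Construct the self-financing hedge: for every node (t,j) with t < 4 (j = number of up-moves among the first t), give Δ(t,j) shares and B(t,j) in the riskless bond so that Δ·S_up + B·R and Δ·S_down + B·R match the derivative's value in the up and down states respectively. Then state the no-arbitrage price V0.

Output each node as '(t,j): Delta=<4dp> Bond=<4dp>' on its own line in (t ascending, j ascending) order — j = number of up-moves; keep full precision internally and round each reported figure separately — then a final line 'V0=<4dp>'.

No-arbitrage ⇒ martingale measure with p* = (R−d)/(u−d) = 0.3864.
Terminal values V(4,·): V(4,0)=100.0000, V(4,1)=100.0000, V(4,2)=100.0000, V(4,3)=0.0000, V(4,4)=0.0000
(3,0): S=94.8244. Δ = (V_up−V_dn)/(S_up−S_dn) = (100.0000−100.0000)/(124.2200−82.4973) = 0.0000. V = [p*·100.0000 + (1−p*)·100.0000]/1.04 = 96.1538. B = V − Δ·S = 96.1538.
(3,1): S=142.7816. Δ = (V_up−V_dn)/(S_up−S_dn) = (100.0000−100.0000)/(187.0439−124.2200) = 0.0000. V = [p*·100.0000 + (1−p*)·100.0000]/1.04 = 96.1538. B = V − Δ·S = 96.1538.
(3,2): S=214.9930. Δ = (V_up−V_dn)/(S_up−S_dn) = (0.0000−100.0000)/(281.6408−187.0439) = -1.0571. V = [p*·0.0000 + (1−p*)·100.0000]/1.04 = 59.0035. B = V − Δ·S = 286.2762.
(3,3): S=323.7251. Δ = (V_up−V_dn)/(S_up−S_dn) = (0.0000−0.0000)/(424.0799−281.6408) = 0.0000. V = [p*·0.0000 + (1−p*)·0.0000]/1.04 = 0.0000. B = V − Δ·S = 0.0000.
(2,0): S=108.9936. Δ = (V_up−V_dn)/(S_up−S_dn) = (96.1538−96.1538)/(142.7816−94.8244) = 0.0000. V = [p*·96.1538 + (1−p*)·96.1538]/1.04 = 92.4556. B = V − Δ·S = 92.4556.
(2,1): S=164.1168. Δ = (V_up−V_dn)/(S_up−S_dn) = (59.0035−96.1538)/(214.9930−142.7816) = -0.5145. V = [p*·59.0035 + (1−p*)·96.1538]/1.04 = 78.6541. B = V − Δ·S = 163.0867.
(2,2): S=247.1184. Δ = (V_up−V_dn)/(S_up−S_dn) = (0.0000−59.0035)/(323.7251−214.9930) = -0.5427. V = [p*·0.0000 + (1−p*)·59.0035]/1.04 = 34.8141. B = V − Δ·S = 168.9130.
(1,0): S=125.2800. Δ = (V_up−V_dn)/(S_up−S_dn) = (78.6541−92.4556)/(164.1168−108.9936) = -0.2504. V = [p*·78.6541 + (1−p*)·92.4556]/1.04 = 83.7723. B = V − Δ·S = 115.1393.
(1,1): S=188.6400. Δ = (V_up−V_dn)/(S_up−S_dn) = (34.8141−78.6541)/(247.1184−164.1168) = -0.5282. V = [p*·34.8141 + (1−p*)·78.6541]/1.04 = 59.3423. B = V − Δ·S = 158.9786.
(0,0): S=144.0000. Δ = (V_up−V_dn)/(S_up−S_dn) = (59.3423−83.7723)/(188.6400−125.2800) = -0.3856. V = [p*·59.3423 + (1−p*)·83.7723]/1.04 = 71.4745. B = V − Δ·S = 126.9974.
Self-financing check: at every node Δ·S+B equals the discounted successor values.

(0,0): Delta=-0.3856 Bond=126.9974
(1,0): Delta=-0.2504 Bond=115.1393
(1,1): Delta=-0.5282 Bond=158.9786
(2,0): Delta=0.0000 Bond=92.4556
(2,1): Delta=-0.5145 Bond=163.0867
(2,2): Delta=-0.5427 Bond=168.9130
(3,0): Delta=0.0000 Bond=96.1538
(3,1): Delta=0.0000 Bond=96.1538
(3,2): Delta=-1.0571 Bond=286.2762
(3,3): Delta=0.0000 Bond=0.0000
V0=71.4745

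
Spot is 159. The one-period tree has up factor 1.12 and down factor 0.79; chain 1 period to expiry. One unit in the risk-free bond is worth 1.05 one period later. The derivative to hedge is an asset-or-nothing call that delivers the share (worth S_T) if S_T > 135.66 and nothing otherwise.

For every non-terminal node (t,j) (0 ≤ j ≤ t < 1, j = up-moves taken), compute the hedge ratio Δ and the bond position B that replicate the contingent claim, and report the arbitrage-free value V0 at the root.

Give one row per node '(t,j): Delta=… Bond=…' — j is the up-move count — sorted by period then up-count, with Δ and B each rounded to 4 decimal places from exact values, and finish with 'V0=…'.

(0,0): Delta=3.3939 Bond=-406.0121
V0=133.6242

The replicating-portfolio and risk-neutral prices coincide; use p* = (1.05−0.79)/(1.12−0.79) = 0.7879 for the latter.
Terminal payoffs: V(1,0)=0.0000, V(1,1)=178.0800
  t=0,j=0: stock 159.0000 → up 178.0800 (V=178.0800), down 125.6100 (V=0.0000). Price 133.6242; hedge Δ=3.3939, bond B=-406.0121.
Root portfolio cost Δ·159+B reproduces V0=133.6242.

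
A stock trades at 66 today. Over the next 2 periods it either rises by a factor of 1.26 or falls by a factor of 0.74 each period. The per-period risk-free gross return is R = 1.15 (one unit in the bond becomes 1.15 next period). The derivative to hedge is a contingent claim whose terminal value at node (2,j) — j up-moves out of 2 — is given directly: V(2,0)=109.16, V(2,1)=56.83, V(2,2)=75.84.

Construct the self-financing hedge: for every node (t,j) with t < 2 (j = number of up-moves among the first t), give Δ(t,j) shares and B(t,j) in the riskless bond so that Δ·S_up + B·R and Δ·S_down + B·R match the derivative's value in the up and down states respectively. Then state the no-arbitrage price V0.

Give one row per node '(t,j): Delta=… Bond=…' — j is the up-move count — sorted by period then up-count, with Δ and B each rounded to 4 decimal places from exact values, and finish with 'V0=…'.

Risk-neutral probability p* = (R−d)/(u−d) = (1.15−0.74)/(1.26−0.74) = 0.7885.
Terminal values V(2,·): V(2,0)=109.1600, V(2,1)=56.8300, V(2,2)=75.8400
(1,0): S=48.8400. Δ = (V_up−V_dn)/(S_up−S_dn) = (56.8300−109.1600)/(61.5384−36.1416) = -2.0605. V = [p*·56.8300 + (1−p*)·109.1600]/1.15 = 59.0433. B = V − Δ·S = 159.6779.
(1,1): S=83.1600. Δ = (V_up−V_dn)/(S_up−S_dn) = (75.8400−56.8300)/(104.7816−61.5384) = 0.4396. V = [p*·75.8400 + (1−p*)·56.8300]/1.15 = 62.4510. B = V − Δ·S = 25.8933.
(0,0): S=66.0000. Δ = (V_up−V_dn)/(S_up−S_dn) = (62.4510−59.0433)/(83.1600−48.8400) = 0.0993. V = [p*·62.4510 + (1−p*)·59.0433]/1.15 = 53.6784. B = V − Δ·S = 47.1251.
Root portfolio cost Δ·66+B reproduces V0=53.6784.

(0,0): Delta=0.0993 Bond=47.1251
(1,0): Delta=-2.0605 Bond=159.6779
(1,1): Delta=0.4396 Bond=25.8933
V0=53.6784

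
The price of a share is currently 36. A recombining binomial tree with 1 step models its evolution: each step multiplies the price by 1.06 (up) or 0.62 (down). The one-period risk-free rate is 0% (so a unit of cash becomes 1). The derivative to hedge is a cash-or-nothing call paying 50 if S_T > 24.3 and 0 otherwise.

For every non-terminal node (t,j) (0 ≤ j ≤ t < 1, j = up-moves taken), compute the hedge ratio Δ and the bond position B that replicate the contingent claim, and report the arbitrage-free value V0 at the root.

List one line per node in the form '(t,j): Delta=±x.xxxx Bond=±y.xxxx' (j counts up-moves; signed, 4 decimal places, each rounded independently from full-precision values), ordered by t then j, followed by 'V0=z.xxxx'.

(0,0): Delta=3.1566 Bond=-70.4545
V0=43.1818

No-arbitrage ⇒ martingale measure with p* = (R−d)/(u−d) = 0.8636.
Payoff layer (t=1): V(1,0)=0.0000, V(1,1)=50.0000
  t=0,j=0: stock 36.0000 → up 38.1600 (V=50.0000), down 22.3200 (V=0.0000). Price 43.1818; hedge Δ=3.1566, bond B=-70.4545.
Each (Δ,B) replicates both successor values, so the strategy is self-financing and V0 is arbitrage-free.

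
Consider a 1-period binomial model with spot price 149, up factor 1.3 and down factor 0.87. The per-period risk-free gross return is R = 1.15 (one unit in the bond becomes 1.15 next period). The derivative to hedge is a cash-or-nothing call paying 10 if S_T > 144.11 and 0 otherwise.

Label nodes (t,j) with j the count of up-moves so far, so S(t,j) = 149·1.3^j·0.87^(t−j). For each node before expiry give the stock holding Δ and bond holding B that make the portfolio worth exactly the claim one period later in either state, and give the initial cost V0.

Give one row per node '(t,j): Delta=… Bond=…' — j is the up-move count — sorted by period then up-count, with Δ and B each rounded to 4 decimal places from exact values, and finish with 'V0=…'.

(0,0): Delta=0.1561 Bond=-17.5935
V0=5.6623

Risk-neutral probability p* = (R−d)/(u−d) = (1.15−0.87)/(1.3−0.87) = 0.6512.
Terminal values V(1,·): V(1,0)=0.0000, V(1,1)=10.0000
  t=0,j=0: stock 149.0000 → up 193.7000 (V=10.0000), down 129.6300 (V=0.0000). Price 5.6623; hedge Δ=0.1561, bond B=-17.5935.
Self-financing check: at every node Δ·S+B equals the discounted successor values.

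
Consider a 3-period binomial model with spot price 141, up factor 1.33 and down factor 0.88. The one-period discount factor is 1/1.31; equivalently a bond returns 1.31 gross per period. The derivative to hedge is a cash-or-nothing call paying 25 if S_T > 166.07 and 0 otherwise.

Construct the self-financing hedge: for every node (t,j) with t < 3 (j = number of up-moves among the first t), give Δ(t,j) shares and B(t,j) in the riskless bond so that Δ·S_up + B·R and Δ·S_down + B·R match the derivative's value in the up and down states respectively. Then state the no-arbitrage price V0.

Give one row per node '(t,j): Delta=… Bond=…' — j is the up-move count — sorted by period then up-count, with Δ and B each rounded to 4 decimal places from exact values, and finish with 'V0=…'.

Since d<R<u, set p* = (R−d)/(u−d) = 0.9556; price each node as the discounted p*-expectation of its children.
Terminal values V(3,·): V(3,0)=0.0000, V(3,1)=0.0000, V(3,2)=25.0000, V(3,3)=25.0000
Node (2,0) S=109.1904: V=(p*·0.0000+(1−p*)·0.0000)/1.31=0.0000; Δ=(0.0000−0.0000)/(145.2232−96.0876)=0.0000; B=V−Δ·S=0.0000
Node (2,1) S=165.0264: V=(p*·25.0000+(1−p*)·0.0000)/1.31=18.2358; Δ=(25.0000−0.0000)/(219.4851−145.2232)=0.3366; B=V−Δ·S=-37.3198
Node (2,2) S=249.4149: V=(p*·25.0000+(1−p*)·25.0000)/1.31=19.0840; Δ=(25.0000−25.0000)/(331.7218−219.4851)=0.0000; B=V−Δ·S=19.0840
Node (1,0) S=124.0800: V=(p*·18.2358+(1−p*)·0.0000)/1.31=13.3018; Δ=(18.2358−0.0000)/(165.0264−109.1904)=0.3266; B=V−Δ·S=-27.2222
Node (1,1) S=187.5300: V=(p*·19.0840+(1−p*)·18.2358)/1.31=14.5391; Δ=(19.0840−18.2358)/(249.4149−165.0264)=0.0101; B=V−Δ·S=12.6543
Node (0,0) S=141.0000: V=(p*·14.5391+(1−p*)·13.3018)/1.31=11.0566; Δ=(14.5391−13.3018)/(187.5300−124.0800)=0.0195; B=V−Δ·S=8.3069
Check: Δ(0,0)·S0 + B(0,0) = 11.0566 = V0.

(0,0): Delta=0.0195 Bond=8.3069
(1,0): Delta=0.3266 Bond=-27.2222
(1,1): Delta=0.0101 Bond=12.6543
(2,0): Delta=0.0000 Bond=0.0000
(2,1): Delta=0.3366 Bond=-37.3198
(2,2): Delta=0.0000 Bond=19.0840
V0=11.0566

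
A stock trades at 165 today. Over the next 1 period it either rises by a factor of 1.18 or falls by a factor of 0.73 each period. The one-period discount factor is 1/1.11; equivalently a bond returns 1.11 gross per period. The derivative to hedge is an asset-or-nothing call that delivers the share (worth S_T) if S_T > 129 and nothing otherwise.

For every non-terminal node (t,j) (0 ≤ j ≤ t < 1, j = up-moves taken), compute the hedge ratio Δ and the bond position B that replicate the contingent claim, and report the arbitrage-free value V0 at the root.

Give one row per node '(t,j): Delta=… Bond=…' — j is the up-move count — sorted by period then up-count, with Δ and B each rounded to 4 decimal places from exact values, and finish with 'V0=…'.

(0,0): Delta=2.6222 Bond=-284.5465
V0=148.1201

The replicating-portfolio and risk-neutral prices coincide; use p* = (1.11−0.73)/(1.18−0.73) = 0.8444 for the latter.
Payoff layer (t=1): V(1,0)=0.0000, V(1,1)=194.7000
  t=0,j=0: stock 165.0000 → up 194.7000 (V=194.7000), down 120.4500 (V=0.0000). Price 148.1201; hedge Δ=2.6222, bond B=-284.5465.
Self-financing check: at every node Δ·S+B equals the discounted successor values.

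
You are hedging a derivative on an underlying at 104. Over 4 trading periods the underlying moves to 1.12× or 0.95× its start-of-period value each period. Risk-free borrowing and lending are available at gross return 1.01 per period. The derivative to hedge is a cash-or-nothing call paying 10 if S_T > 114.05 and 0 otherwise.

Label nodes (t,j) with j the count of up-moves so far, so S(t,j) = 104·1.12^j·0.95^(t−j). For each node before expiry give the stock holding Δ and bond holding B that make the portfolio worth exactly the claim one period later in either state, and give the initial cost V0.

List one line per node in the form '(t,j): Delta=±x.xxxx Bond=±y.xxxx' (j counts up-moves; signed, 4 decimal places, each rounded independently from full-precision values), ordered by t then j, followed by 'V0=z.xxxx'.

The replicating-portfolio and risk-neutral prices coincide; use p* = (1.01−0.95)/(1.12−0.95) = 0.3529 for the latter.
At expiry t=4: V(4,0)=0.0000, V(4,1)=0.0000, V(4,2)=10.0000, V(4,3)=10.0000, V(4,4)=10.0000
  t=3,j=0: stock 89.1670 → up 99.8670 (V=0.0000), down 84.7086 (V=0.0000). Price 0.0000; hedge Δ=0.0000, bond B=0.0000.
  t=3,j=1: stock 105.1232 → up 117.7380 (V=10.0000), down 99.8670 (V=0.0000). Price 3.4945; hedge Δ=0.5596, bond B=-55.3291.
  t=3,j=2: stock 123.9347 → up 138.8069 (V=10.0000), down 117.7380 (V=10.0000). Price 9.9010; hedge Δ=0.0000, bond B=9.9010.
  t=3,j=3: stock 146.1125 → up 163.6460 (V=10.0000), down 138.8069 (V=10.0000). Price 9.9010; hedge Δ=0.0000, bond B=9.9010.
  t=2,j=0: stock 93.8600 → up 105.1232 (V=3.4945), down 89.1670 (V=0.0000). Price 1.2211; hedge Δ=0.2190, bond B=-19.3346.
  t=2,j=1: stock 110.6560 → up 123.9347 (V=9.9010), down 105.1232 (V=3.4945). Price 5.6986; hedge Δ=0.3406, bond B=-31.9868.
  t=2,j=2: stock 130.4576 → up 146.1125 (V=9.9010), down 123.9347 (V=9.9010). Price 9.8030; hedge Δ=0.0000, bond B=9.8030.
  t=1,j=0: stock 98.8000 → up 110.6560 (V=5.6986), down 93.8600 (V=1.2211). Price 2.7737; hedge Δ=0.2666, bond B=-23.5644.
  t=1,j=1: stock 116.4800 → up 130.4576 (V=9.8030), down 110.6560 (V=5.6986). Price 7.0764; hedge Δ=0.2073, bond B=-17.0668.
  t=0,j=0: stock 104.0000 → up 116.4800 (V=7.0764), down 98.8000 (V=2.7737). Price 4.2498; hedge Δ=0.2434, bond B=-21.0605.
Check: Δ(0,0)·S0 + B(0,0) = 4.2498 = V0.

(0,0): Delta=0.2434 Bond=-21.0605
(1,0): Delta=0.2666 Bond=-23.5644
(1,1): Delta=0.2073 Bond=-17.0668
(2,0): Delta=0.2190 Bond=-19.3346
(2,1): Delta=0.3406 Bond=-31.9868
(2,2): Delta=0.0000 Bond=9.8030
(3,0): Delta=0.0000 Bond=0.0000
(3,1): Delta=0.5596 Bond=-55.3291
(3,2): Delta=0.0000 Bond=9.9010
(3,3): Delta=0.0000 Bond=9.9010
V0=4.2498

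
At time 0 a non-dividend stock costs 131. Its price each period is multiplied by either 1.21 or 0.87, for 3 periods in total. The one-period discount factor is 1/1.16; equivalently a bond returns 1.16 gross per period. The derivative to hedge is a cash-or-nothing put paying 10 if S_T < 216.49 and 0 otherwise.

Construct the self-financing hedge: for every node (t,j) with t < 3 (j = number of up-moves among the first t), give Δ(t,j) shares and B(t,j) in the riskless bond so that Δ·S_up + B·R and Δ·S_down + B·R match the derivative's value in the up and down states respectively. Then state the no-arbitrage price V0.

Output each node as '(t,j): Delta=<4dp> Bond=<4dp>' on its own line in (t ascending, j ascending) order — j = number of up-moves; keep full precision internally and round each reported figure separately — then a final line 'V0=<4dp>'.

Risk-neutral probability p* = (R−d)/(u−d) = (1.16−0.87)/(1.21−0.87) = 0.8529.
Payoff layer (t=3): V(3,0)=10.0000, V(3,1)=10.0000, V(3,2)=10.0000, V(3,3)=0.0000
Node (2,0) S=99.1539: V=(p*·10.0000+(1−p*)·10.0000)/1.16=8.6207; Δ=(10.0000−10.0000)/(119.9762−86.2639)=0.0000; B=V−Δ·S=8.6207
Node (2,1) S=137.9037: V=(p*·10.0000+(1−p*)·10.0000)/1.16=8.6207; Δ=(10.0000−10.0000)/(166.8635−119.9762)=0.0000; B=V−Δ·S=8.6207
Node (2,2) S=191.7971: V=(p*·0.0000+(1−p*)·10.0000)/1.16=1.2677; Δ=(0.0000−10.0000)/(232.0745−166.8635)=-0.1533; B=V−Δ·S=30.6795
Node (1,0) S=113.9700: V=(p*·8.6207+(1−p*)·8.6207)/1.16=7.4316; Δ=(8.6207−8.6207)/(137.9037−99.1539)=0.0000; B=V−Δ·S=7.4316
Node (1,1) S=158.5100: V=(p*·1.2677+(1−p*)·8.6207)/1.16=2.0251; Δ=(1.2677−8.6207)/(191.7971−137.9037)=-0.1364; B=V−Δ·S=23.6514
Node (0,0) S=131.0000: V=(p*·2.0251+(1−p*)·7.4316)/1.16=2.4312; Δ=(2.0251−7.4316)/(158.5100−113.9700)=-0.1214; B=V−Δ·S=18.3328
Root portfolio cost Δ·131+B reproduces V0=2.4312.

(0,0): Delta=-0.1214 Bond=18.3328
(1,0): Delta=0.0000 Bond=7.4316
(1,1): Delta=-0.1364 Bond=23.6514
(2,0): Delta=0.0000 Bond=8.6207
(2,1): Delta=0.0000 Bond=8.6207
(2,2): Delta=-0.1533 Bond=30.6795
V0=2.4312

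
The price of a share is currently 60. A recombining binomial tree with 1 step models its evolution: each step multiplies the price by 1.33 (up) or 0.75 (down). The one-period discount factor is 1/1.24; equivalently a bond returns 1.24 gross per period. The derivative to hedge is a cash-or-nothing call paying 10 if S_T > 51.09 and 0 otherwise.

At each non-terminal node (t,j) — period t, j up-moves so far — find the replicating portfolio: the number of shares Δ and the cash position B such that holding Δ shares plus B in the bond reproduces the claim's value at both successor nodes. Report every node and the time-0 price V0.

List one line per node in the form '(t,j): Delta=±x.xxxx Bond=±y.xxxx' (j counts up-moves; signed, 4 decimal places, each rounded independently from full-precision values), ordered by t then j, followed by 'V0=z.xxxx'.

(0,0): Delta=0.2874 Bond=-10.4283
V0=6.8131

The replicating-portfolio and risk-neutral prices coincide; use p* = (1.24−0.75)/(1.33−0.75) = 0.8448 for the latter.
At expiry t=1: V(1,0)=0.0000, V(1,1)=10.0000
Node (0,0) S=60.0000: V=(p*·10.0000+(1−p*)·0.0000)/1.24=6.8131; Δ=(10.0000−0.0000)/(79.8000−45.0000)=0.2874; B=V−Δ·S=-10.4283
The time-0 hedge costs 6.8131, which is the no-arbitrage price.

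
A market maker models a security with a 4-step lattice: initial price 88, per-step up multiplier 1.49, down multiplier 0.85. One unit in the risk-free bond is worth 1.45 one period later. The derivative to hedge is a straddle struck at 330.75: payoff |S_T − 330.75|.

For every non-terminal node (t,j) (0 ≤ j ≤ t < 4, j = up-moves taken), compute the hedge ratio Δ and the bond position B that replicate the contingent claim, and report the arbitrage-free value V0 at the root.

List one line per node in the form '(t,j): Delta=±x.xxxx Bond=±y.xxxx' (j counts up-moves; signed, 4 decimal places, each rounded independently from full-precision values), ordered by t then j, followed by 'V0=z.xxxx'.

Since d<R<u, set p* = (R−d)/(u−d) = 0.9375; price each node as the discounted p*-expectation of its children.
At expiry t=4: V(4,0)=284.8134, V(4,1)=250.2259, V(4,2)=189.5960, V(4,3)=83.3154, V(4,4)=102.9883
  t=3,j=0: stock 54.0430 → up 80.5241 (V=250.2259), down 45.9365 (V=284.8134). Price 174.0604; hedge Δ=-1.0000, bond B=228.1034.
  t=3,j=1: stock 94.7342 → up 141.1540 (V=189.5960), down 80.5241 (V=250.2259). Price 133.3692; hedge Δ=-1.0000, bond B=228.1034.
  t=3,j=2: stock 166.0635 → up 247.4346 (V=83.3154), down 141.1540 (V=189.5960). Price 62.0400; hedge Δ=-1.0000, bond B=228.1034.
  t=3,j=3: stock 291.0995 → up 433.7383 (V=102.9883), down 247.4346 (V=83.3154). Price 70.1784; hedge Δ=0.1056, bond B=39.4396.
  t=2,j=0: stock 63.5800 → up 94.7342 (V=133.3692), down 54.0430 (V=174.0604). Price 93.7327; hedge Δ=-1.0000, bond B=157.3127.
  t=2,j=1: stock 111.4520 → up 166.0635 (V=62.0400), down 94.7342 (V=133.3692). Price 45.8607; hedge Δ=-1.0000, bond B=157.3127.
  t=2,j=2: stock 195.3688 → up 291.0995 (V=70.1784), down 166.0635 (V=62.0400). Price 48.0481; hedge Δ=0.0651, bond B=35.3318.
  t=1,j=0: stock 74.8000 → up 111.4520 (V=45.8607), down 63.5800 (V=93.7327). Price 33.6915; hedge Δ=-1.0000, bond B=108.4915.
  t=1,j=1: stock 131.1200 → up 195.3688 (V=48.0481), down 111.4520 (V=45.8607). Price 33.0423; hedge Δ=0.0261, bond B=29.6245.
  t=0,j=0: stock 88.0000 → up 131.1200 (V=33.0423), down 74.8000 (V=33.6915). Price 22.8158; hedge Δ=-0.0115, bond B=23.8302.
Each (Δ,B) replicates both successor values, so the strategy is self-financing and V0 is arbitrage-free.

(0,0): Delta=-0.0115 Bond=23.8302
(1,0): Delta=-1.0000 Bond=108.4915
(1,1): Delta=0.0261 Bond=29.6245
(2,0): Delta=-1.0000 Bond=157.3127
(2,1): Delta=-1.0000 Bond=157.3127
(2,2): Delta=0.0651 Bond=35.3318
(3,0): Delta=-1.0000 Bond=228.1034
(3,1): Delta=-1.0000 Bond=228.1034
(3,2): Delta=-1.0000 Bond=228.1034
(3,3): Delta=0.1056 Bond=39.4396
V0=22.8158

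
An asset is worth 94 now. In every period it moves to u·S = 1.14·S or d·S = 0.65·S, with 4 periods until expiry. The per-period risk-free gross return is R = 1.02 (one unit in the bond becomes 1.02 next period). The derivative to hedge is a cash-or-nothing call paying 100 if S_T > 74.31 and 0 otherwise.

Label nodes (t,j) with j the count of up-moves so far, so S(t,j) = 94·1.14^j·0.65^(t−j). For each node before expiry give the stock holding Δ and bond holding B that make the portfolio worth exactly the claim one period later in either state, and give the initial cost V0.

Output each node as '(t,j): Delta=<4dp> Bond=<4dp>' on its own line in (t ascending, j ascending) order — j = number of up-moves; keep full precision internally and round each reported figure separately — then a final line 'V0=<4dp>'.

(0,0): Delta=0.8570 Bond=-11.5619
(1,0): Delta=1.8305 Bond=-71.2735
(1,1): Delta=0.6770 Bond=7.4978
(2,0): Delta=0.0000 Bond=0.0000
(2,1): Delta=2.1690 Bond=-96.2770
(2,2): Delta=0.4011 Bond=41.3531
(3,0): Delta=0.0000 Bond=0.0000
(3,1): Delta=0.0000 Bond=0.0000
(3,2): Delta=2.5701 Bond=-130.0520
(3,3): Delta=0.0000 Bond=98.0392
V0=68.9984

Risk-neutral probability p* = (R−d)/(u−d) = (1.02−0.65)/(1.14−0.65) = 0.7551.
Payoff layer (t=4): V(4,0)=0.0000, V(4,1)=0.0000, V(4,2)=0.0000, V(4,3)=100.0000, V(4,4)=100.0000
(3,0): S=25.8148. Δ = (V_up−V_dn)/(S_up−S_dn) = (0.0000−0.0000)/(29.4288−16.7796) = 0.0000. V = [p*·0.0000 + (1−p*)·0.0000]/1.02 = 0.0000. B = V − Δ·S = 0.0000.
(3,1): S=45.2751. Δ = (V_up−V_dn)/(S_up−S_dn) = (0.0000−0.0000)/(51.6136−29.4288) = 0.0000. V = [p*·0.0000 + (1−p*)·0.0000]/1.02 = 0.0000. B = V − Δ·S = 0.0000.
(3,2): S=79.4056. Δ = (V_up−V_dn)/(S_up−S_dn) = (100.0000−0.0000)/(90.5223−51.6136) = 2.5701. V = [p*·100.0000 + (1−p*)·0.0000]/1.02 = 74.0296. B = V − Δ·S = -130.0520.
(3,3): S=139.2651. Δ = (V_up−V_dn)/(S_up−S_dn) = (100.0000−100.0000)/(158.7623−90.5223) = 0.0000. V = [p*·100.0000 + (1−p*)·100.0000]/1.02 = 98.0392. B = V − Δ·S = 98.0392.
(2,0): S=39.7150. Δ = (V_up−V_dn)/(S_up−S_dn) = (0.0000−0.0000)/(45.2751−25.8148) = 0.0000. V = [p*·0.0000 + (1−p*)·0.0000]/1.02 = 0.0000. B = V − Δ·S = 0.0000.
(2,1): S=69.6540. Δ = (V_up−V_dn)/(S_up−S_dn) = (74.0296−0.0000)/(79.4056−45.2751) = 2.1690. V = [p*·74.0296 + (1−p*)·0.0000]/1.02 = 54.8038. B = V − Δ·S = -96.2770.
(2,2): S=122.1624. Δ = (V_up−V_dn)/(S_up−S_dn) = (98.0392−74.0296)/(139.2651−79.4056) = 0.4011. V = [p*·98.0392 + (1−p*)·74.0296]/1.02 = 90.3523. B = V − Δ·S = 41.3531.
(1,0): S=61.1000. Δ = (V_up−V_dn)/(S_up−S_dn) = (54.8038−0.0000)/(69.6540−39.7150) = 1.8305. V = [p*·54.8038 + (1−p*)·0.0000]/1.02 = 40.5711. B = V − Δ·S = -71.2735.
(1,1): S=107.1600. Δ = (V_up−V_dn)/(S_up−S_dn) = (90.3523−54.8038)/(122.1624−69.6540) = 0.6770. V = [p*·90.3523 + (1−p*)·54.8038]/1.02 = 80.0456. B = V − Δ·S = 7.4978.
(0,0): S=94.0000. Δ = (V_up−V_dn)/(S_up−S_dn) = (80.0456−40.5711)/(107.1600−61.1000) = 0.8570. V = [p*·80.0456 + (1−p*)·40.5711]/1.02 = 68.9984. B = V − Δ·S = -11.5619.
Root portfolio cost Δ·94+B reproduces V0=68.9984.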